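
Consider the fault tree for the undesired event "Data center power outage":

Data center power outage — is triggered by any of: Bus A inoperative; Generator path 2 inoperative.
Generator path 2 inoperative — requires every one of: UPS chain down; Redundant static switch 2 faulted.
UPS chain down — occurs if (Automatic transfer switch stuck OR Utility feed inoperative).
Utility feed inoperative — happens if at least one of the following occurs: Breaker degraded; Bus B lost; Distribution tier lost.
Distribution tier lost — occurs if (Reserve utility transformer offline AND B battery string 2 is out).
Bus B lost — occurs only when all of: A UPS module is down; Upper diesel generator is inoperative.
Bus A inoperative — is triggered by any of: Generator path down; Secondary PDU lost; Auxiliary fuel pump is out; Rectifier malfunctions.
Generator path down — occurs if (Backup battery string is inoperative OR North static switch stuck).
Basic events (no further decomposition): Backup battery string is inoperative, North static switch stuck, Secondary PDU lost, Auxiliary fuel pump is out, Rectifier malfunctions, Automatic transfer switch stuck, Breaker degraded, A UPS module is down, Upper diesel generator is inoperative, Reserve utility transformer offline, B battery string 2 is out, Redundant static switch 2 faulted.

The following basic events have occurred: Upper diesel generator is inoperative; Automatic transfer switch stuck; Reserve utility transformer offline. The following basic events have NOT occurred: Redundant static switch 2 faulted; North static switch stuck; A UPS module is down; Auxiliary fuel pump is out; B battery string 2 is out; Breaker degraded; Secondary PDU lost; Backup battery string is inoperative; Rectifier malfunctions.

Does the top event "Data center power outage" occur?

Generator path down [OR]: Backup battery string is inoperative=not, North static switch stuck=not → no input occurs → does not occur.
Bus A inoperative [OR]: Generator path down=not, Secondary PDU lost=not, Auxiliary fuel pump is out=not, Rectifier malfunctions=not → no input occurs → does not occur.
Bus B lost [AND]: A UPS module is down=not, Upper diesel generator is inoperative=occurs → not all inputs occur → does not occur.
Distribution tier lost [AND]: Reserve utility transformer offline=occurs, B battery string 2 is out=not → not all inputs occur → does not occur.
Utility feed inoperative [OR]: Breaker degraded=not, Bus B lost=not, Distribution tier lost=not → no input occurs → does not occur.
UPS chain down [OR]: Automatic transfer switch stuck=occurs, Utility feed inoperative=not → at least one input occurs → occurs.
Generator path 2 inoperative [AND]: UPS chain down=occurs, Redundant static switch 2 faulted=not → not all inputs occur → does not occur.
Data center power outage [OR]: Bus A inoperative=not, Generator path 2 inoperative=not → no input occurs → does not occur.

No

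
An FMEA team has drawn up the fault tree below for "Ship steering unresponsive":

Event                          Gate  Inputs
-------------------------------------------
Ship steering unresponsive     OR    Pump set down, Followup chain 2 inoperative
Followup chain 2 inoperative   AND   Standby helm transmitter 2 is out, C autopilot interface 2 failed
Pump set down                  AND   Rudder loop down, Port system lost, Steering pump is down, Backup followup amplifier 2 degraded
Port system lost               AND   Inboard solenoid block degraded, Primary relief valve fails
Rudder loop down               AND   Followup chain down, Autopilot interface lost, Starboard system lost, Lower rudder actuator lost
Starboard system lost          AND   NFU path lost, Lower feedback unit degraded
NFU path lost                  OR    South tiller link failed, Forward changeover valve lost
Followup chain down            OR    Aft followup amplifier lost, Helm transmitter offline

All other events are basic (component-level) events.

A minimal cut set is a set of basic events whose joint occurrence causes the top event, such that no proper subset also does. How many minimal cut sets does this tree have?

5

Followup chain down [OR]: union of children's cut sets → 2 cut set(s).
NFU path lost [OR]: union of children's cut sets → 2 cut set(s).
Starboard system lost [AND]: one cut set from each child combined → 2 × 1 = 2 cut set(s).
Rudder loop down [AND]: one cut set from each child combined → 2 × 1 × 2 × 1 = 4 cut set(s).
Port system lost [AND]: one cut set from each child combined → 1 × 1 = 1 cut set(s).
Pump set down [AND]: one cut set from each child combined → 4 × 1 × 1 × 1 = 4 cut set(s).
Followup chain 2 inoperative [AND]: one cut set from each child combined → 1 × 1 = 1 cut set(s).
Ship steering unresponsive [OR]: union of children's cut sets → 5 cut set(s).
Minimal cut sets: {Aft followup amplifier lost, Autopilot interface lost, Backup followup amplifier 2 degraded, Inboard solenoid block degraded, Lower feedback unit degraded, Lower rudder actuator lost, Primary relief valve fails, South tiller link failed, Steering pump is down}; {Aft followup amplifier lost, Autopilot interface lost, Backup followup amplifier 2 degraded, Forward changeover valve lost, Inboard solenoid block degraded, Lower feedback unit degraded, Lower rudder actuator lost, Primary relief valve fails, Steering pump is down}; {Autopilot interface lost, Backup followup amplifier 2 degraded, Helm transmitter offline, Inboard solenoid block degraded, Lower feedback unit degraded, Lower rudder actuator lost, Primary relief valve fails, South tiller link failed, Steering pump is down}; {Autopilot interface lost, Backup followup amplifier 2 degraded, Forward changeover valve lost, Helm transmitter offline, Inboard solenoid block degraded, Lower feedback unit degraded, Lower rudder actuator lost, Primary relief valve fails, Steering pump is down}; {C autopilot interface 2 failed, Standby helm transmitter 2 is out}.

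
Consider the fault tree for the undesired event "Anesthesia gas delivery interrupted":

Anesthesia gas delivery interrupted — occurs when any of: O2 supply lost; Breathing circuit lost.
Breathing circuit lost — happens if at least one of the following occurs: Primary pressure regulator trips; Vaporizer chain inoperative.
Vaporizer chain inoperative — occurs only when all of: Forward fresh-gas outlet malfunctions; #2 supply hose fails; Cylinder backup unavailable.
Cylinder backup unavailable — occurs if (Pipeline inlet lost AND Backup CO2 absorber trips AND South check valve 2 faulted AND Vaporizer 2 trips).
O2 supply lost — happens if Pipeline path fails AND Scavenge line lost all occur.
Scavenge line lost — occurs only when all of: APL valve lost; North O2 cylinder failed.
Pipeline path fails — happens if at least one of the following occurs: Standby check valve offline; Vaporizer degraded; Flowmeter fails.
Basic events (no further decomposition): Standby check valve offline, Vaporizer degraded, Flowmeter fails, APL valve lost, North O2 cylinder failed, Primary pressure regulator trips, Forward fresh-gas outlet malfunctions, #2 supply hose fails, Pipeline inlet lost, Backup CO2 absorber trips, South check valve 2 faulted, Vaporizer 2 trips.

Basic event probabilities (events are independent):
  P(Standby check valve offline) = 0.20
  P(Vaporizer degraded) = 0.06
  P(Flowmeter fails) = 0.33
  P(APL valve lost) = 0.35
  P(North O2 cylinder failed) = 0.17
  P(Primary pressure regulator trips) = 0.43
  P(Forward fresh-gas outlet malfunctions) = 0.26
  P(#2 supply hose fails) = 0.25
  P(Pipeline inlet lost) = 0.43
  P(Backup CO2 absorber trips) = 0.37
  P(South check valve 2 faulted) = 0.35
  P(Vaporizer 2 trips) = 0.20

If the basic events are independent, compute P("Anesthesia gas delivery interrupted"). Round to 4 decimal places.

0.4472

P(Pipeline path fails) [OR] = 1 − (1−0.20) × (1−0.06) × (1−0.33) = 0.496160
P(Scavenge line lost) [AND] = 0.35 × 0.17 = 0.059500
P(O2 supply lost) [AND] = 0.496160 × 0.059500 = 0.029522
P(Cylinder backup unavailable) [AND] = 0.43 × 0.37 × 0.35 × 0.20 = 0.011137
P(Vaporizer chain inoperative) [AND] = 0.26 × 0.25 × 0.011137 = 0.000724
P(Breathing circuit lost) [OR] = 1 − (1−0.43) × (1−0.000724) = 0.430413
P(Anesthesia gas delivery interrupted) [OR] = 1 − (1−0.029522) × (1−0.430413) = 0.447228
Rounded to 4 decimal places: P(Anesthesia gas delivery interrupted) ≈ 0.4472.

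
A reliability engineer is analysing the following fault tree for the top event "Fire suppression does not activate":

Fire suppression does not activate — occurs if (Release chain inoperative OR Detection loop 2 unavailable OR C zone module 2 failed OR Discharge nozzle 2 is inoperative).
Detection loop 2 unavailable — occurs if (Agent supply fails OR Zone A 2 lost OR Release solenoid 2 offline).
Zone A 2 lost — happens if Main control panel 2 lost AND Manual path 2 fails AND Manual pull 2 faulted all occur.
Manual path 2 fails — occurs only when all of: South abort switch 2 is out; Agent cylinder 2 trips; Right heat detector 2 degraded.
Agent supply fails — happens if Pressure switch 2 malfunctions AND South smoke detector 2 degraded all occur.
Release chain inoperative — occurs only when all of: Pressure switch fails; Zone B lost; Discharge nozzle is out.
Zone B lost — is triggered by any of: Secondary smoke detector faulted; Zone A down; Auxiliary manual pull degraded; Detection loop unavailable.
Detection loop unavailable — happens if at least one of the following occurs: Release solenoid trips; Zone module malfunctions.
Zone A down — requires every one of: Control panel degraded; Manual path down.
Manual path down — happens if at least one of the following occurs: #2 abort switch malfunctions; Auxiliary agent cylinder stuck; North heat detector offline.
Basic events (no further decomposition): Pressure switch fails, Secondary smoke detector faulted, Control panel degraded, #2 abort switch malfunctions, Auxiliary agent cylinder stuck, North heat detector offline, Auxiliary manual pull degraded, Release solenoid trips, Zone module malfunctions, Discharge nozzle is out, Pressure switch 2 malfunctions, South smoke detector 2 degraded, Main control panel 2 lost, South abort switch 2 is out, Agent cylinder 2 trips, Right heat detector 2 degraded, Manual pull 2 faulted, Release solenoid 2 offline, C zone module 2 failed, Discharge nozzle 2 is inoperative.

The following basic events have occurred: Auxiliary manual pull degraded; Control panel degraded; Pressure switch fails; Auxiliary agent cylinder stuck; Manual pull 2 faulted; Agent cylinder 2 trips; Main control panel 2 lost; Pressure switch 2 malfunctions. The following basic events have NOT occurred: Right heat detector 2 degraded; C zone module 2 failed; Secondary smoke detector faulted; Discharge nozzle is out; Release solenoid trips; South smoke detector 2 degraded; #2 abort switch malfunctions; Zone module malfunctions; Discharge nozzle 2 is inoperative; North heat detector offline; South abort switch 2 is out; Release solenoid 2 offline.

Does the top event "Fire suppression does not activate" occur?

Manual path down [OR]: #2 abort switch malfunctions=not, Auxiliary agent cylinder stuck=occurs, North heat detector offline=not → at least one input occurs → occurs.
Zone A down [AND]: Control panel degraded=occurs, Manual path down=occurs → all inputs occur → occurs.
Detection loop unavailable [OR]: Release solenoid trips=not, Zone module malfunctions=not → no input occurs → does not occur.
Zone B lost [OR]: Secondary smoke detector faulted=not, Zone A down=occurs, Auxiliary manual pull degraded=occurs, Detection loop unavailable=not → at least one input occurs → occurs.
Release chain inoperative [AND]: Pressure switch fails=occurs, Zone B lost=occurs, Discharge nozzle is out=not → not all inputs occur → does not occur.
Agent supply fails [AND]: Pressure switch 2 malfunctions=occurs, South smoke detector 2 degraded=not → not all inputs occur → does not occur.
Manual path 2 fails [AND]: South abort switch 2 is out=not, Agent cylinder 2 trips=occurs, Right heat detector 2 degraded=not → not all inputs occur → does not occur.
Zone A 2 lost [AND]: Main control panel 2 lost=occurs, Manual path 2 fails=not, Manual pull 2 faulted=occurs → not all inputs occur → does not occur.
Detection loop 2 unavailable [OR]: Agent supply fails=not, Zone A 2 lost=not, Release solenoid 2 offline=not → no input occurs → does not occur.
Fire suppression does not activate [OR]: Release chain inoperative=not, Detection loop 2 unavailable=not, C zone module 2 failed=not, Discharge nozzle 2 is inoperative=not → no input occurs → does not occur.

No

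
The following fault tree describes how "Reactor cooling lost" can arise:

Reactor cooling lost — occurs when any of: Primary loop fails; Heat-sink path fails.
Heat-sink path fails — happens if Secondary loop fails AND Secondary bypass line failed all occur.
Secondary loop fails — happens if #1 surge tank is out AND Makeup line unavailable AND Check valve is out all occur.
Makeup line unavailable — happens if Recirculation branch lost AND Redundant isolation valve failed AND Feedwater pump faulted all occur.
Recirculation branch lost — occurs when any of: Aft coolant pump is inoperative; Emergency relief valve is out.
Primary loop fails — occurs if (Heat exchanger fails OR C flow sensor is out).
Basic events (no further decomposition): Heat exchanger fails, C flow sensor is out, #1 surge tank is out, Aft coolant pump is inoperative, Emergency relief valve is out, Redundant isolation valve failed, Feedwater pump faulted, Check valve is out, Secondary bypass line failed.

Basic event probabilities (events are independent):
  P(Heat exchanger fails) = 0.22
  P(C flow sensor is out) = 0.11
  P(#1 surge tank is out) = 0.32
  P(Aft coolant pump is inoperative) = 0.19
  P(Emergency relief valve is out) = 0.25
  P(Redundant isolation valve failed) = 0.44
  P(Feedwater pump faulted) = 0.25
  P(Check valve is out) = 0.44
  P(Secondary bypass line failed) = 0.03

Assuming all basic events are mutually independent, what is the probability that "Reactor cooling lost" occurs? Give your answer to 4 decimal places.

0.3059

P(Primary loop fails) [OR] = 1 − (1−0.22) × (1−0.11) = 0.305800
P(Recirculation branch lost) [OR] = 1 − (1−0.19) × (1−0.25) = 0.392500
P(Makeup line unavailable) [AND] = 0.392500 × 0.44 × 0.25 = 0.043175
P(Secondary loop fails) [AND] = 0.32 × 0.043175 × 0.44 = 0.006079
P(Heat-sink path fails) [AND] = 0.006079 × 0.03 = 0.000182
P(Reactor cooling lost) [OR] = 1 − (1−0.305800) × (1−0.000182) = 0.305926
Rounded to 4 decimal places: P(Reactor cooling lost) ≈ 0.3059.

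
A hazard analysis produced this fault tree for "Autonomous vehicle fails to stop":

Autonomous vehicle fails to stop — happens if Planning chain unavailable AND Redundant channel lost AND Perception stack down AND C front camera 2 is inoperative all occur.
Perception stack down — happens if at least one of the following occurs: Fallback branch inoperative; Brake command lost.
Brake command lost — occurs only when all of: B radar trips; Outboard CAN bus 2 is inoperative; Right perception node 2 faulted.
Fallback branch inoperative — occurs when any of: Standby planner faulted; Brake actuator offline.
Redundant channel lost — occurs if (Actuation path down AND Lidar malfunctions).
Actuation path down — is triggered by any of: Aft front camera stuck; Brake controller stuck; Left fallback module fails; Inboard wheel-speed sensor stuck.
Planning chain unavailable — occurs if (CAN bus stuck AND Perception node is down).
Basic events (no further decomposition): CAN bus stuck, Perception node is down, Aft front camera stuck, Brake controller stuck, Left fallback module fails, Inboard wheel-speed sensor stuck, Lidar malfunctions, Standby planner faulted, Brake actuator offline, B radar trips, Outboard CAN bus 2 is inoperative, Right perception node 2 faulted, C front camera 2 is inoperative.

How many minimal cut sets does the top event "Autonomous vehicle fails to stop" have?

Planning chain unavailable [AND]: one cut set from each child combined → 1 × 1 = 1 cut set(s).
Actuation path down [OR]: union of children's cut sets → 4 cut set(s).
Redundant channel lost [AND]: one cut set from each child combined → 4 × 1 = 4 cut set(s).
Fallback branch inoperative [OR]: union of children's cut sets → 2 cut set(s).
Brake command lost [AND]: one cut set from each child combined → 1 × 1 × 1 = 1 cut set(s).
Perception stack down [OR]: union of children's cut sets → 3 cut set(s).
Autonomous vehicle fails to stop [AND]: one cut set from each child combined → 1 × 4 × 3 × 1 = 12 cut set(s).

12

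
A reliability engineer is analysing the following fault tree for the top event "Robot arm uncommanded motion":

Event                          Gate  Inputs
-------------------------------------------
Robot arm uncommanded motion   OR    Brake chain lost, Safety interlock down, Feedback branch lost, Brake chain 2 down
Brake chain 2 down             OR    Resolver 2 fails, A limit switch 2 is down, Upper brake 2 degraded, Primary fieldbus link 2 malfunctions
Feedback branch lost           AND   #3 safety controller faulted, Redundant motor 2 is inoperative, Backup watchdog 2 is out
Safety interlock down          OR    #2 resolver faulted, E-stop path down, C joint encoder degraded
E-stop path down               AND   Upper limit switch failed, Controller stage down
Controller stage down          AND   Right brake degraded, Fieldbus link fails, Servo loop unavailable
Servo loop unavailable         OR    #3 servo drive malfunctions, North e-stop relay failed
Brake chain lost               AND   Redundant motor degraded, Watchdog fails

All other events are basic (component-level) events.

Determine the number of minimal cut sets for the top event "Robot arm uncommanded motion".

10

Brake chain lost [AND]: one cut set from each child combined → 1 × 1 = 1 cut set(s).
Servo loop unavailable [OR]: union of children's cut sets → 2 cut set(s).
Controller stage down [AND]: one cut set from each child combined → 1 × 1 × 2 = 2 cut set(s).
E-stop path down [AND]: one cut set from each child combined → 1 × 2 = 2 cut set(s).
Safety interlock down [OR]: union of children's cut sets → 4 cut set(s).
Feedback branch lost [AND]: one cut set from each child combined → 1 × 1 × 1 = 1 cut set(s).
Brake chain 2 down [OR]: union of children's cut sets → 4 cut set(s).
Robot arm uncommanded motion [OR]: union of children's cut sets → 10 cut set(s).
Minimal cut sets: {Redundant motor degraded, Watchdog fails}; {#2 resolver faulted}; {#3 servo drive malfunctions, Fieldbus link fails, Right brake degraded, Upper limit switch failed}; {Fieldbus link fails, North e-stop relay failed, Right brake degraded, Upper limit switch failed}; {C joint encoder degraded}; {#3 safety controller faulted, Backup watchdog 2 is out, Redundant motor 2 is inoperative}; {Resolver 2 fails}; {A limit switch 2 is down}; {Upper brake 2 degraded}; {Primary fieldbus link 2 malfunctions}.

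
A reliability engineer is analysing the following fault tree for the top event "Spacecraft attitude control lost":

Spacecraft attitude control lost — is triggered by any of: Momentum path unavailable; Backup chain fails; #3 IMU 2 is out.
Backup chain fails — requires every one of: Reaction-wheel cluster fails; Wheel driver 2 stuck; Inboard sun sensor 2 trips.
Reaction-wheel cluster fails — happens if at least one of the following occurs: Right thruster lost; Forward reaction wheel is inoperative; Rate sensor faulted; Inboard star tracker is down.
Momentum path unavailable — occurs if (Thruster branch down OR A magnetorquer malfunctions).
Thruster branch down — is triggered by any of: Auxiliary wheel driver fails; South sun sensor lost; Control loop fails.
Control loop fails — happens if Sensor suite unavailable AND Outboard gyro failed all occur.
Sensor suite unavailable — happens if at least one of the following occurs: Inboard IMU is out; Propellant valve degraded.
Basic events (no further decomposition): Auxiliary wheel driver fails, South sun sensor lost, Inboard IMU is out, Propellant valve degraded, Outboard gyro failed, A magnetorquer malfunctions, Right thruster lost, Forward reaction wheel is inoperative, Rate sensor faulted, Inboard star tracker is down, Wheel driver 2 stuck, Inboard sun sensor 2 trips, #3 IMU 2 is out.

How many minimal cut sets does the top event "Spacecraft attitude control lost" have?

Sensor suite unavailable [OR]: union of children's cut sets → 2 cut set(s).
Control loop fails [AND]: one cut set from each child combined → 2 × 1 = 2 cut set(s).
Thruster branch down [OR]: union of children's cut sets → 4 cut set(s).
Momentum path unavailable [OR]: union of children's cut sets → 5 cut set(s).
Reaction-wheel cluster fails [OR]: union of children's cut sets → 4 cut set(s).
Backup chain fails [AND]: one cut set from each child combined → 4 × 1 × 1 = 4 cut set(s).
Spacecraft attitude control lost [OR]: union of children's cut sets → 10 cut set(s).
Minimal cut sets: {Auxiliary wheel driver fails}; {South sun sensor lost}; {Inboard IMU is out, Outboard gyro failed}; {Outboard gyro failed, Propellant valve degraded}; {A magnetorquer malfunctions}; {Inboard sun sensor 2 trips, Right thruster lost, Wheel driver 2 stuck}; {Forward reaction wheel is inoperative, Inboard sun sensor 2 trips, Wheel driver 2 stuck}; {Inboard sun sensor 2 trips, Rate sensor faulted, Wheel driver 2 stuck}; {Inboard star tracker is down, Inboard sun sensor 2 trips, Wheel driver 2 stuck}; {#3 IMU 2 is out}.

10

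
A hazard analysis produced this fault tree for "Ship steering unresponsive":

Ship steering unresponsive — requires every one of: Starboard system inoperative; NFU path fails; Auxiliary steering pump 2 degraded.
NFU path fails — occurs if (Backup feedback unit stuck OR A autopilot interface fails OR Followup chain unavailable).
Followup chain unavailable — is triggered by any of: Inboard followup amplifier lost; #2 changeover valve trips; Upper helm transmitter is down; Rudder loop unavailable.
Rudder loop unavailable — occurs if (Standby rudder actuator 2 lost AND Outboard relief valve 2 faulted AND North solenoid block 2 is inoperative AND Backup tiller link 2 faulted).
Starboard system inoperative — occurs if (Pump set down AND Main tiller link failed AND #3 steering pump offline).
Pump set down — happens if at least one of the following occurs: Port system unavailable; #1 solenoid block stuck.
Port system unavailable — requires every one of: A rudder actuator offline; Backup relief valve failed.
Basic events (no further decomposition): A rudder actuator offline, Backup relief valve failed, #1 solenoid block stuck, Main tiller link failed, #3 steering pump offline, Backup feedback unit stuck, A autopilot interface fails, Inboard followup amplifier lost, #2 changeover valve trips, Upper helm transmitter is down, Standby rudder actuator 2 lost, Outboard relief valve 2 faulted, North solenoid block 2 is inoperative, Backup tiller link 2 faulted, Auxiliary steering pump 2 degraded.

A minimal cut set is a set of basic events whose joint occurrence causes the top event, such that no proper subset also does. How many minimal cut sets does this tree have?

Port system unavailable [AND]: one cut set from each child combined → 1 × 1 = 1 cut set(s).
Pump set down [OR]: union of children's cut sets → 2 cut set(s).
Starboard system inoperative [AND]: one cut set from each child combined → 2 × 1 × 1 = 2 cut set(s).
Rudder loop unavailable [AND]: one cut set from each child combined → 1 × 1 × 1 × 1 = 1 cut set(s).
Followup chain unavailable [OR]: union of children's cut sets → 4 cut set(s).
NFU path fails [OR]: union of children's cut sets → 6 cut set(s).
Ship steering unresponsive [AND]: one cut set from each child combined → 2 × 6 × 1 = 12 cut set(s).

12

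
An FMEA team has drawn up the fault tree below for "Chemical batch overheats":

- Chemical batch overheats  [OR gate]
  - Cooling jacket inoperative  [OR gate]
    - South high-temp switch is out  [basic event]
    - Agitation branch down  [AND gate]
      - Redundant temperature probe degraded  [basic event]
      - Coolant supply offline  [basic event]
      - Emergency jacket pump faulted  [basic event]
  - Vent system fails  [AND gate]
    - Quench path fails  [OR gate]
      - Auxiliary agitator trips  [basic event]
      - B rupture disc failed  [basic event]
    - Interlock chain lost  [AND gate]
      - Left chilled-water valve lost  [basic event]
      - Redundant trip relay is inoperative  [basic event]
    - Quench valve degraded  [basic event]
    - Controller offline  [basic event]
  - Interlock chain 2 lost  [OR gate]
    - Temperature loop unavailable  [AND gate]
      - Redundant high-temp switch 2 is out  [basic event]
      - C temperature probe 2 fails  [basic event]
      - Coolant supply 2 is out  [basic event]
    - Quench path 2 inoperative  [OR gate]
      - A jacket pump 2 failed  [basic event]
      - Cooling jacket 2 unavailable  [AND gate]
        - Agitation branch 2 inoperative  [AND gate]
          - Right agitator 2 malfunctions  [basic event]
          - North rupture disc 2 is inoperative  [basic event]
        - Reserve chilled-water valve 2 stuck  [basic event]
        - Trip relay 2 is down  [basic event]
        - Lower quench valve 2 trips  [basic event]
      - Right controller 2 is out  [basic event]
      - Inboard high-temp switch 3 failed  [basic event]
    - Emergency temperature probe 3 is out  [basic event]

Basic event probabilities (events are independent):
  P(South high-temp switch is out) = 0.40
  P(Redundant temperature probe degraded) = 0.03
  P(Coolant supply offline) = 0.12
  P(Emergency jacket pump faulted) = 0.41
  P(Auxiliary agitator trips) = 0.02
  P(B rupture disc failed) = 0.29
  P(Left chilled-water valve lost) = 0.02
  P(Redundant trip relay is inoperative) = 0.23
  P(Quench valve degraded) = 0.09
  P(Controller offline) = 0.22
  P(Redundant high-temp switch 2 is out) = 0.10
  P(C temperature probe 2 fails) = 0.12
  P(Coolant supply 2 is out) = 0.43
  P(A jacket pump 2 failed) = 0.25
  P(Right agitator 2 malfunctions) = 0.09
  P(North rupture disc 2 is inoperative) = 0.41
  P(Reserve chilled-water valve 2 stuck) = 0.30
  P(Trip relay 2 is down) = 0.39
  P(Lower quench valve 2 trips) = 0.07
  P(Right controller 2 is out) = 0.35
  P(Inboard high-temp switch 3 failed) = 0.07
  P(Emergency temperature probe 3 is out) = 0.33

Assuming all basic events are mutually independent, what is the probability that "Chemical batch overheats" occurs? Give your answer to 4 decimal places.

P(Agitation branch down) [AND] = 0.03 × 0.12 × 0.41 = 0.001476
P(Cooling jacket inoperative) [OR] = 1 − (1−0.40) × (1−0.001476) = 0.400886
P(Quench path fails) [OR] = 1 − (1−0.02) × (1−0.29) = 0.304200
P(Interlock chain lost) [AND] = 0.02 × 0.23 = 0.004600
P(Vent system fails) [AND] = 0.304200 × 0.004600 × 0.09 × 0.22 = 0.000028
P(Temperature loop unavailable) [AND] = 0.10 × 0.12 × 0.43 = 0.005160
P(Agitation branch 2 inoperative) [AND] = 0.09 × 0.41 = 0.036900
P(Cooling jacket 2 unavailable) [AND] = 0.036900 × 0.30 × 0.39 × 0.07 = 0.000302
P(Quench path 2 inoperative) [OR] = 1 − (1−0.25) × (1−0.000302) × (1−0.35) × (1−0.07) = 0.546762
P(Interlock chain 2 lost) [OR] = 1 − (1−0.005160) × (1−0.546762) × (1−0.33) = 0.697897
P(Chemical batch overheats) [OR] = 1 − (1−0.400886) × (1−0.000028) × (1−0.697897) = 0.819011
Rounded to 4 decimal places: P(Chemical batch overheats) ≈ 0.8190.

0.8190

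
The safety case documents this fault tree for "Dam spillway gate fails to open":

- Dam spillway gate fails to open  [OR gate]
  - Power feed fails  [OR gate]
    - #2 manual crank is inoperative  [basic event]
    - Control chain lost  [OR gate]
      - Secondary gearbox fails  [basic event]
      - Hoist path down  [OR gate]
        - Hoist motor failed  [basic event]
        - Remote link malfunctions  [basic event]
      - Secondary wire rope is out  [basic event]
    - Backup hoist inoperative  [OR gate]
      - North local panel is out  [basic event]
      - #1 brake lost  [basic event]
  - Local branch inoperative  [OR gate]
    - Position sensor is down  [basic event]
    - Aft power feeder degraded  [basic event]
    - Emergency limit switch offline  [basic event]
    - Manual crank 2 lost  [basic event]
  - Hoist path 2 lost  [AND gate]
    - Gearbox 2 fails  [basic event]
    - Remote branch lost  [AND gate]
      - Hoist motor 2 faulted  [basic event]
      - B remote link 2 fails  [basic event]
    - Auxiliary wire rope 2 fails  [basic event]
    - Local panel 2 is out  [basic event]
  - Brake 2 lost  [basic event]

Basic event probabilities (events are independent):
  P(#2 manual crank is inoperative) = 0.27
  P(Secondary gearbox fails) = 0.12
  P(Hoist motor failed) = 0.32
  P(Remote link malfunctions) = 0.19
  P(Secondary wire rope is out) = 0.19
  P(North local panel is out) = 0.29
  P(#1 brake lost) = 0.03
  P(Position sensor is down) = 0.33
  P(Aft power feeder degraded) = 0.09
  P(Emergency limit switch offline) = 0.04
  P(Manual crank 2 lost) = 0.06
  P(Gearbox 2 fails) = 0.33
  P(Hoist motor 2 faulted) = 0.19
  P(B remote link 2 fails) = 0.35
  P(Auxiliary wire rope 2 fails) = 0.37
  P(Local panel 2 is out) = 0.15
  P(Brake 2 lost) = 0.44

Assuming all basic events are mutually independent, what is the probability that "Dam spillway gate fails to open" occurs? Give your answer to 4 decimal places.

P(Hoist path down) [OR] = 1 − (1−0.32) × (1−0.19) = 0.449200
P(Control chain lost) [OR] = 1 − (1−0.12) × (1−0.449200) × (1−0.19) = 0.607390
P(Backup hoist inoperative) [OR] = 1 − (1−0.29) × (1−0.03) = 0.311300
P(Power feed fails) [OR] = 1 − (1−0.27) × (1−0.607390) × (1−0.311300) = 0.802615
P(Local branch inoperative) [OR] = 1 − (1−0.33) × (1−0.09) × (1−0.04) × (1−0.06) = 0.449807
P(Remote branch lost) [AND] = 0.19 × 0.35 = 0.066500
P(Hoist path 2 lost) [AND] = 0.33 × 0.066500 × 0.37 × 0.15 = 0.001218
P(Dam spillway gate fails to open) [OR] = 1 − (1−0.802615) × (1−0.449807) × (1−0.001218) × (1−0.44) = 0.939258
Rounded to 4 decimal places: P(Dam spillway gate fails to open) ≈ 0.9393.

0.9393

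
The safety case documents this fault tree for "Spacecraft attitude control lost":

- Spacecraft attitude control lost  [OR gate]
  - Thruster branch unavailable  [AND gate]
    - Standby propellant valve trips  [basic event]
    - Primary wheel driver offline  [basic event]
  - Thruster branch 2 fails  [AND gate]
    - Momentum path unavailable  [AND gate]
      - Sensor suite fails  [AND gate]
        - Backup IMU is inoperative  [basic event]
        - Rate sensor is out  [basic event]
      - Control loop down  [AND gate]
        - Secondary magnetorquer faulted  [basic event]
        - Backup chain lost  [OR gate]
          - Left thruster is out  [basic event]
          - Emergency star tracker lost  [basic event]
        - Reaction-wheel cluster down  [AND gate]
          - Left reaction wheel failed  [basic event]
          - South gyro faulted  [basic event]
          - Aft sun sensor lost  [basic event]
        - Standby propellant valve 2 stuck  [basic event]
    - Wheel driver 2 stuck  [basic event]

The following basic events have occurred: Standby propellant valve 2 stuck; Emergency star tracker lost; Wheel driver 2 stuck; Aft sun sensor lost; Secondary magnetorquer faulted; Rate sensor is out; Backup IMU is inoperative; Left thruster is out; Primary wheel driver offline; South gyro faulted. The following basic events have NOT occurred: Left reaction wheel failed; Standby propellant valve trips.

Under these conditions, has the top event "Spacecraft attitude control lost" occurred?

Thruster branch unavailable [AND]: Standby propellant valve trips=not, Primary wheel driver offline=occurs → not all inputs occur → does not occur.
Sensor suite fails [AND]: Backup IMU is inoperative=occurs, Rate sensor is out=occurs → all inputs occur → occurs.
Backup chain lost [OR]: Left thruster is out=occurs, Emergency star tracker lost=occurs → at least one input occurs → occurs.
Reaction-wheel cluster down [AND]: Left reaction wheel failed=not, South gyro faulted=occurs, Aft sun sensor lost=occurs → not all inputs occur → does not occur.
Control loop down [AND]: Secondary magnetorquer faulted=occurs, Backup chain lost=occurs, Reaction-wheel cluster down=not, Standby propellant valve 2 stuck=occurs → not all inputs occur → does not occur.
Momentum path unavailable [AND]: Sensor suite fails=occurs, Control loop down=not → not all inputs occur → does not occur.
Thruster branch 2 fails [AND]: Momentum path unavailable=not, Wheel driver 2 stuck=occurs → not all inputs occur → does not occur.
Spacecraft attitude control lost [OR]: Thruster branch unavailable=not, Thruster branch 2 fails=not → no input occurs → does not occur.

No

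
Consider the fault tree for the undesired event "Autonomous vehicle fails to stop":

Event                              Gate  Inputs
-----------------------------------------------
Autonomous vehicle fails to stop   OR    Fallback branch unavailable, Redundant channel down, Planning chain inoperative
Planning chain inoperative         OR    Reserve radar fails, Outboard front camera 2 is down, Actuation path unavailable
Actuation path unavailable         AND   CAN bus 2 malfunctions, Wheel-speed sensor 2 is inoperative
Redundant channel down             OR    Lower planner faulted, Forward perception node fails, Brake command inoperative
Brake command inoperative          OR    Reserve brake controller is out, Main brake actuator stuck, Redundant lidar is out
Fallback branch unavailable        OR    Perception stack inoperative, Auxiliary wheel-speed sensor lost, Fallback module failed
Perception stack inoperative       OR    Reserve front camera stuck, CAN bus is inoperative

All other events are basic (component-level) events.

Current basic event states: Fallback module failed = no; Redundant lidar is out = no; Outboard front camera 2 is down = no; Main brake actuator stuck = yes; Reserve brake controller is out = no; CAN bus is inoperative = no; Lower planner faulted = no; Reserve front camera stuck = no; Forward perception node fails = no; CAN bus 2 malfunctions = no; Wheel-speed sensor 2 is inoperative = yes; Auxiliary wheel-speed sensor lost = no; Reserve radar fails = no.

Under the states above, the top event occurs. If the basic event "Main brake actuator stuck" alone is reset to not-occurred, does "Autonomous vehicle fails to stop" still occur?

Counterfactual: set "Main brake actuator stuck" to not occurred.
Perception stack inoperative [OR]: Reserve front camera stuck=not, CAN bus is inoperative=not → no input occurs → does not occur.
Fallback branch unavailable [OR]: Perception stack inoperative=not, Auxiliary wheel-speed sensor lost=not, Fallback module failed=not → no input occurs → does not occur.
Brake command inoperative [OR]: Reserve brake controller is out=not, Main brake actuator stuck=not, Redundant lidar is out=not → no input occurs → does not occur.
Redundant channel down [OR]: Lower planner faulted=not, Forward perception node fails=not, Brake command inoperative=not → no input occurs → does not occur.
Actuation path unavailable [AND]: CAN bus 2 malfunctions=not, Wheel-speed sensor 2 is inoperative=occurs → not all inputs occur → does not occur.
Planning chain inoperative [OR]: Reserve radar fails=not, Outboard front camera 2 is down=not, Actuation path unavailable=not → no input occurs → does not occur.
Autonomous vehicle fails to stop [OR]: Fallback branch unavailable=not, Redundant channel down=not, Planning chain inoperative=not → no input occurs → does not occur.

No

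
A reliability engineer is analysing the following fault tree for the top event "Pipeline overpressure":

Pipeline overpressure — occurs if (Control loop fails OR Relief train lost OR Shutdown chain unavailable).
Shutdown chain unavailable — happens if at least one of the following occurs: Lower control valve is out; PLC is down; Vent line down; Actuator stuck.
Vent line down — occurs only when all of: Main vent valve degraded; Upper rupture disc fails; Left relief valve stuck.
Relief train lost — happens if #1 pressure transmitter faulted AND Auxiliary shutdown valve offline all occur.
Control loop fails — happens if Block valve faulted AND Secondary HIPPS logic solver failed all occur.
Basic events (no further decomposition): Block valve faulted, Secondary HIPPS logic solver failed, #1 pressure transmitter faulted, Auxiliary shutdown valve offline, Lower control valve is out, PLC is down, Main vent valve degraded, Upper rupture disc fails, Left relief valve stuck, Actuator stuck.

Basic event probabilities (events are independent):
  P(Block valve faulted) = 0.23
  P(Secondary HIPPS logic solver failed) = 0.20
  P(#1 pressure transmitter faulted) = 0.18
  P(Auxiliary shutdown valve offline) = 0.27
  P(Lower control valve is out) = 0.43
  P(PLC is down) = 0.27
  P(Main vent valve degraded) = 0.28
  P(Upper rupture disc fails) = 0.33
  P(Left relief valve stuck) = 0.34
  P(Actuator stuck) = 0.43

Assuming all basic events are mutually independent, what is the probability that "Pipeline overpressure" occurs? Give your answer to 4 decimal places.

0.7915

P(Control loop fails) [AND] = 0.23 × 0.20 = 0.046000
P(Relief train lost) [AND] = 0.18 × 0.27 = 0.048600
P(Vent line down) [AND] = 0.28 × 0.33 × 0.34 = 0.031416
P(Shutdown chain unavailable) [OR] = 1 − (1−0.43) × (1−0.27) × (1−0.031416) × (1−0.43) = 0.770274
P(Pipeline overpressure) [OR] = 1 − (1−0.046000) × (1−0.048600) × (1−0.770274) = 0.791493
Rounded to 4 decimal places: P(Pipeline overpressure) ≈ 0.7915.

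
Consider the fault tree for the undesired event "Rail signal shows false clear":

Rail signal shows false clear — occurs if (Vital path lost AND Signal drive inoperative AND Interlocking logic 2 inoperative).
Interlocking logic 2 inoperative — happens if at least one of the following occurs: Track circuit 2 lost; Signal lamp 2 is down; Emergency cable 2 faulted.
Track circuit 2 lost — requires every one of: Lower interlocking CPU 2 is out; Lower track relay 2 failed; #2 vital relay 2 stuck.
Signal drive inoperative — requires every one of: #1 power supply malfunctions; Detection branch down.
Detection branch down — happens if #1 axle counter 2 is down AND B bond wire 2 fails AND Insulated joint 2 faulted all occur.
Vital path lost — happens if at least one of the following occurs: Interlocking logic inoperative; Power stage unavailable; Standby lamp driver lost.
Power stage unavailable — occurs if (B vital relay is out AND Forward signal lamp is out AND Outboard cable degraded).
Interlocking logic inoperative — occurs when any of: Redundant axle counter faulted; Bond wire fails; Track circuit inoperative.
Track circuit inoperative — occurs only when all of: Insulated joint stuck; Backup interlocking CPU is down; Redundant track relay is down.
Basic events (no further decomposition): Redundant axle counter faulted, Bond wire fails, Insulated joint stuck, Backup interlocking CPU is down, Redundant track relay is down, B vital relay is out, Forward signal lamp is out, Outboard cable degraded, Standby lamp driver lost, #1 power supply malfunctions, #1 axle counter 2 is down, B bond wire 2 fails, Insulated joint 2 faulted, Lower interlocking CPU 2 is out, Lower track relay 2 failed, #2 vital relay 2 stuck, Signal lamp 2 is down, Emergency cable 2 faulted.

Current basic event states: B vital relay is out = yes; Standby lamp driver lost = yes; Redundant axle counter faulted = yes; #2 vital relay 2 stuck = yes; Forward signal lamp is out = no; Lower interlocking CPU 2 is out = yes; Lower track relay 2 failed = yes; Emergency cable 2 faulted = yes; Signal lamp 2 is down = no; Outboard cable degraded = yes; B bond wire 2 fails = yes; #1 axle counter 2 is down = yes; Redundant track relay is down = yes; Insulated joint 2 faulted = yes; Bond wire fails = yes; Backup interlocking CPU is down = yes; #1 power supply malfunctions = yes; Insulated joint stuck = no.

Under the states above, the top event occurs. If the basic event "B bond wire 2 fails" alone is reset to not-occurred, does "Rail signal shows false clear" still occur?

No

Counterfactual: set "B bond wire 2 fails" to not occurred.
Track circuit inoperative [AND]: Insulated joint stuck=not, Backup interlocking CPU is down=occurs, Redundant track relay is down=occurs → not all inputs occur → does not occur.
Interlocking logic inoperative [OR]: Redundant axle counter faulted=occurs, Bond wire fails=occurs, Track circuit inoperative=not → at least one input occurs → occurs.
Power stage unavailable [AND]: B vital relay is out=occurs, Forward signal lamp is out=not, Outboard cable degraded=occurs → not all inputs occur → does not occur.
Vital path lost [OR]: Interlocking logic inoperative=occurs, Power stage unavailable=not, Standby lamp driver lost=occurs → at least one input occurs → occurs.
Detection branch down [AND]: #1 axle counter 2 is down=occurs, B bond wire 2 fails=not, Insulated joint 2 faulted=occurs → not all inputs occur → does not occur.
Signal drive inoperative [AND]: #1 power supply malfunctions=occurs, Detection branch down=not → not all inputs occur → does not occur.
Track circuit 2 lost [AND]: Lower interlocking CPU 2 is out=occurs, Lower track relay 2 failed=occurs, #2 vital relay 2 stuck=occurs → all inputs occur → occurs.
Interlocking logic 2 inoperative [OR]: Track circuit 2 lost=occurs, Signal lamp 2 is down=not, Emergency cable 2 faulted=occurs → at least one input occurs → occurs.
Rail signal shows false clear [AND]: Vital path lost=occurs, Signal drive inoperative=not, Interlocking logic 2 inoperative=occurs → not all inputs occur → does not occur.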